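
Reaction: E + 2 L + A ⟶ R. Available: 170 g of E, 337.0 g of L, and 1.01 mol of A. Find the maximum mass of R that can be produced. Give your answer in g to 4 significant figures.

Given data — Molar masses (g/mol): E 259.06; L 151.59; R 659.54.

n(E) = 170.0 / 259.06 = 0.6562 mol
n(L) = 337.0 / 151.59 = 2.223 mol
n(A) = 1.010 mol
n/ν → E: 0.6562, L: 1.112, A: 1.010; E is limiting.
n(R) = (1/1) × 0.6562 = 0.6562 mol
mass = 0.6562 × 659.54 = 432.8 g

432.8 g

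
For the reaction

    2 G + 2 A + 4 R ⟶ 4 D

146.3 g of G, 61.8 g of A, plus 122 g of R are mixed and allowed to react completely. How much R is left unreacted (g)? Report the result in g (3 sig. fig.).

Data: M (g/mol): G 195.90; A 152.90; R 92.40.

n(G) = 146.3 / 195.90 = 0.7468 mol
n(A) = 61.80 / 152.90 = 0.4042 mol
n(R) = 122.0 / 92.40 = 1.320 mol
n/ν for G = 0.7468/2 = 0.3734
n/ν for A = 0.4042/2 = 0.2021
n/ν for R = 1.320/4 = 0.3300
Smallest n/ν is A → limiting reagent.
R consumed = (4/2) × 0.4042 = 0.8084 mol
R remaining = 1.320 − 0.8084 = 0.5116 mol
mass = 0.5116 × 92.40 = 47.27 g

47.3 g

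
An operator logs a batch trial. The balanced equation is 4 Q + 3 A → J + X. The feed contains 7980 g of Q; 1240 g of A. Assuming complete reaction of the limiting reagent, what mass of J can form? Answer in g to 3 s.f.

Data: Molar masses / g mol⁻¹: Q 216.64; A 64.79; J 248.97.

n(Q) = 7980 / 216.64 = 36.84 mol
n(A) = 1240 / 64.79 = 19.14 mol
n/ν → Q: 9.210, A: 6.380; A is limiting.
n(J) = (1/3) × 19.14 = 6.380 mol
mass = 6.380 × 248.97 = 1588 g

1590 g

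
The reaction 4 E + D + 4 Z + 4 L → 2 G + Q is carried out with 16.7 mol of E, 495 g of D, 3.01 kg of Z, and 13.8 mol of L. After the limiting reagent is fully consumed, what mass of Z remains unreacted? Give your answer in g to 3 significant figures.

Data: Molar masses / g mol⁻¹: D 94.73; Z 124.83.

n(E) = 16.70 mol
n(D) = 495.0 / 94.73 = 5.225 mol
n(Z) = 3.010×1000 / 124.83 = 24.11 mol
n(L) = 13.80 mol
n/ν → E: 4.175, D: 5.225, Z: 6.028, L: 3.450; L is limiting.
Z consumed = (4/4) × 13.80 = 13.80 mol
Z remaining = 24.11 − 13.80 = 10.31 mol
mass = 10.31 × 124.83 = 1287 g

1290 g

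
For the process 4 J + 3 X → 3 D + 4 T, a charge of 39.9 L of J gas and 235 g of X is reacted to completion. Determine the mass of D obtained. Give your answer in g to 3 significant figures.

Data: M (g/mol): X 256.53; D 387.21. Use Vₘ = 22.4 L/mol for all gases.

n(J) = 39.90 / 22.4 = 1.781 mol
n(X) = 235.0 / 256.53 = 0.9161 mol
n/ν → J: 0.4453, X: 0.3054; X is limiting.
n(D) = (3/3) × 0.9161 = 0.9161 mol
mass = 0.9161 × 387.21 = 354.7 g

355 g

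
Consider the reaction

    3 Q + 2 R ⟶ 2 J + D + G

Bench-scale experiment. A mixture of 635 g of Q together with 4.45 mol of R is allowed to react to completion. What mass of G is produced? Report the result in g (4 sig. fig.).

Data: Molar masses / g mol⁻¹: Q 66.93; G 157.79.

351.1 g

n(Q) = 635.0 / 66.93 = 9.488 mol
n(R) = 4.450 mol
n/ν for Q = 9.488/3 = 3.163
n/ν for R = 4.450/2 = 2.225
Smallest n/ν is R → limiting reagent.
n(G) = (1/2) × 4.450 = 2.225 mol
mass = 2.225 × 157.79 = 351.1 g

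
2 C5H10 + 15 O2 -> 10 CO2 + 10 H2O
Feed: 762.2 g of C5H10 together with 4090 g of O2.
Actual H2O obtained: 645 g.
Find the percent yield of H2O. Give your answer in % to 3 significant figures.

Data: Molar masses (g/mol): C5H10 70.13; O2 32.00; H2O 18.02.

65.9 %

n(C5H10) = 762.2 / 70.13 = 10.87 mol
n(O2) = 4090 / 32.00 = 127.8 mol
n/ν for C5H10 = 10.87/2 = 5.435
n/ν for O2 = 127.8/15 = 8.520
Smallest n/ν is C5H10 → limiting reagent.
theoretical n(H2O) = (10/2) × 10.87 = 54.35 mol → 979.4 g
% yield = 645 / 979.4 × 100 = 65.86 %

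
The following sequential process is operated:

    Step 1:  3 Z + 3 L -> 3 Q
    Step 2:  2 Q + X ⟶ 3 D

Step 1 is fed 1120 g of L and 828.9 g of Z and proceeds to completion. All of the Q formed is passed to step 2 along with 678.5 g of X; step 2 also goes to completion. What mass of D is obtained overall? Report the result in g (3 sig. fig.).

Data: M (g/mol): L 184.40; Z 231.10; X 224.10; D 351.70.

Step 1:
n(L) = 1120 / 184.40 = 6.074 mol
n(Z) = 828.9 / 231.10 = 3.587 mol
n/ν → L: 2.025, Z: 1.196; Z is limiting.
n(Q) produced = (3/3) × 3.587 = 3.587 mol
Step 2:
n(Q) available = 3.587 mol
n(X) = 678.5 / 224.10 = 3.028 mol
n/ν → Q: 1.794, X: 3.028; Q is limiting.
n(D) = (3/2) × 3.587 = 5.381 mol
mass = 5.381 × 351.70 = 1892 g

1890 g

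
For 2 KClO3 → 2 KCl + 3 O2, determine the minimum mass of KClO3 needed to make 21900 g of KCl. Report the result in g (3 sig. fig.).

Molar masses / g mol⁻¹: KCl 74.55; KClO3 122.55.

36000 g

n(KCl) = 21900 / 74.55 = 293.8 mol
n(KClO3) = (2/2) × 293.8 = 293.8 mol
mass = 293.8 × 122.55 = 36010 g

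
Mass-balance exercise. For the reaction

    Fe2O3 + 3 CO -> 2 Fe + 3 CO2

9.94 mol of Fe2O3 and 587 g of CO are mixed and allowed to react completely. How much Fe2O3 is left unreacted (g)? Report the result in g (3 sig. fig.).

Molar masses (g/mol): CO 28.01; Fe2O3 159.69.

472 g

n(Fe2O3) = 9.940 mol
n(CO) = 587.0 / 28.01 = 20.96 mol
n/ν for Fe2O3 = 9.940/1 = 9.940
n/ν for CO = 20.96/3 = 6.987
Smallest n/ν is CO → limiting reagent.
Fe2O3 consumed = (1/3) × 20.96 = 6.987 mol
Fe2O3 remaining = 9.940 − 6.987 = 2.953 mol
mass = 2.953 × 159.69 = 471.6 g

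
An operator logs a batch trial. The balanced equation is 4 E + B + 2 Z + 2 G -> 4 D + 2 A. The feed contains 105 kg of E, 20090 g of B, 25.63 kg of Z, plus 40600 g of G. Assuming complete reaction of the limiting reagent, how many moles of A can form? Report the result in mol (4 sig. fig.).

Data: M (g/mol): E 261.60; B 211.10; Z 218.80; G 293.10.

117.1 mol

n(E) = 105.0×1000 / 261.60 = 401.4 mol
n(B) = 20090 / 211.10 = 95.17 mol
n(Z) = 25.63×1000 / 218.80 = 117.1 mol
n(G) = 40600 / 293.10 = 138.5 mol
n/ν for E = 401.4/4 = 100.4
n/ν for B = 95.17/1 = 95.17
n/ν for Z = 117.1/2 = 58.55
n/ν for G = 138.5/2 = 69.25
Smallest n/ν is Z → limiting reagent.
n(A) = (2/2) × 117.1 = 117.1 mol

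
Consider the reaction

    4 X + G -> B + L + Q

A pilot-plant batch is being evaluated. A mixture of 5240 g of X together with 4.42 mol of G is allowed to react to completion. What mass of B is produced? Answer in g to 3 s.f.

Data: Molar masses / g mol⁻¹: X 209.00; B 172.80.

n(X) = 5240 / 209.00 = 25.07 mol
n(G) = 4.420 mol
n/ν for X = 25.07/4 = 6.268
n/ν for G = 4.420/1 = 4.420
Smallest n/ν is G → limiting reagent.
n(B) = (1/1) × 4.420 = 4.420 mol
mass = 4.420 × 172.80 = 763.8 g

764 g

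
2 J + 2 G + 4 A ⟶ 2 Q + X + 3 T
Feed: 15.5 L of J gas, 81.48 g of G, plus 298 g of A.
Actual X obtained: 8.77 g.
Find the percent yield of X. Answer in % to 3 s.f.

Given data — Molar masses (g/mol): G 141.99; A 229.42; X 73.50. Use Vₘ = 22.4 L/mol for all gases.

41.6 %

n(J) = 15.50 / 22.4 = 0.6920 mol
n(G) = 81.48 / 141.99 = 0.5738 mol
n(A) = 298.0 / 229.42 = 1.299 mol
n/ν → J: 0.3460, G: 0.2869, A: 0.3248; G is limiting.
theoretical n(X) = (1/2) × 0.5738 = 0.2869 mol → 21.09 g
% yield = 8.77 / 21.09 × 100 = 41.58 %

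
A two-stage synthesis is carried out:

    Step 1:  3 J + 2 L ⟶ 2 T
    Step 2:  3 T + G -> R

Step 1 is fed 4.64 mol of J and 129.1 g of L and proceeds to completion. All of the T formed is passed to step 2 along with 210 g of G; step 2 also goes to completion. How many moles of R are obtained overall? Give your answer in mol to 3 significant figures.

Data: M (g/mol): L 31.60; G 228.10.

Step 1:
n(J) = 4.640 mol
n(L) = 129.1 / 31.60 = 4.085 mol
n/ν for J = 4.640/3 = 1.547
n/ν for L = 4.085/2 = 2.043
Smallest n/ν is J → limiting reagent.
n(T) produced = (2/3) × 4.640 = 3.093 mol
Step 2:
n(T) available = 3.093 mol
n(G) = 210.0 / 228.10 = 0.9206 mol
n/ν for T = 3.093/3 = 1.031
n/ν for G = 0.9206/1 = 0.9206
Smallest n/ν is G → limiting reagent.
n(R) = (1/1) × 0.9206 = 0.9206 mol

0.921 mol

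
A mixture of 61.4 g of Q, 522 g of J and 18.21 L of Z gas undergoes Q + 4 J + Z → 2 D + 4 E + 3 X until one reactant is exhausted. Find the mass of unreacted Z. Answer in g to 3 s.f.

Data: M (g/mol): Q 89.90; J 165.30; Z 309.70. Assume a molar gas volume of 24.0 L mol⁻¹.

n(Q) = 61.40 / 89.90 = 0.6830 mol
n(J) = 522.0 / 165.30 = 3.158 mol
n(Z) = 18.21 / 24.0 = 0.7588 mol
n/ν for Q = 0.6830/1 = 0.6830
n/ν for J = 3.158/4 = 0.7895
n/ν for Z = 0.7588/1 = 0.7588
Smallest n/ν is Q → limiting reagent.
Z consumed = (1/1) × 0.6830 = 0.6830 mol
Z remaining = 0.7588 − 0.6830 = 0.07580 mol
mass = 0.07580 × 309.70 = 23.48 g

23.5 g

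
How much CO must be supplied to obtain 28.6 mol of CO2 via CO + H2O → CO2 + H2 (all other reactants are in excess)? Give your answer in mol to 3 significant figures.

n(CO2) = 28.60 mol
n(CO) = (1/1) × 28.60 = 28.60 mol

28.6 mol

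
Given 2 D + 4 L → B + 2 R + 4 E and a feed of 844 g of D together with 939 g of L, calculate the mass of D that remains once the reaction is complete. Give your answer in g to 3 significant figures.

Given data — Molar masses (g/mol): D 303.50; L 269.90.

316 g

n(D) = 844.0 / 303.50 = 2.781 mol
n(L) = 939.0 / 269.90 = 3.479 mol
n/ν for D = 2.781/2 = 1.391
n/ν for L = 3.479/4 = 0.8698
Smallest n/ν is L → limiting reagent.
D consumed = (2/4) × 3.479 = 1.740 mol
D remaining = 2.781 − 1.740 = 1.041 mol
mass = 1.041 × 303.50 = 315.9 g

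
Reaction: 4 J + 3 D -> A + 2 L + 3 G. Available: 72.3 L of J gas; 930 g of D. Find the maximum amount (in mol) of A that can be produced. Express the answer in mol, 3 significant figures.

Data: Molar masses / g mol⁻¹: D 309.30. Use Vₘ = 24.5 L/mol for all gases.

n(J) = 72.30 / 24.5 = 2.951 mol
n(D) = 930.0 / 309.30 = 3.007 mol
n/ν for J = 2.951/4 = 0.7378
n/ν for D = 3.007/3 = 1.002
Smallest n/ν is J → limiting reagent.
n(A) = (1/4) × 2.951 = 0.7378 mol

0.738 mol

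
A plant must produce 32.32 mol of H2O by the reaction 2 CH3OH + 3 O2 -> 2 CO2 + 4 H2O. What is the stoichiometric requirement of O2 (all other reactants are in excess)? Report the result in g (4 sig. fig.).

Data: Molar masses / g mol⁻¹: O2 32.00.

n(H2O) = 32.32 mol
n(O2) = (3/4) × 32.32 = 24.24 mol
mass = 24.24 × 32.00 = 775.7 g

775.7 g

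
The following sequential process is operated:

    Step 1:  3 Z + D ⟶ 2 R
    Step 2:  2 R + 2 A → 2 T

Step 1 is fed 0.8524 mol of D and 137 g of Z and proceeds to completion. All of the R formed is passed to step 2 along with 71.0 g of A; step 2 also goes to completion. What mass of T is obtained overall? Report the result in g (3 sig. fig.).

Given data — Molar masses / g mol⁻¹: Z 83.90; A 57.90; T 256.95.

Step 1:
n(D) = 0.8524 mol
n(Z) = 137.0 / 83.90 = 1.633 mol
n/ν for D = 0.8524/1 = 0.8524
n/ν for Z = 1.633/3 = 0.5443
Smallest n/ν is Z → limiting reagent.
n(R) produced = (2/3) × 1.633 = 1.089 mol
Step 2:
n(R) available = 1.089 mol
n(A) = 71.00 / 57.90 = 1.226 mol
n/ν for R = 1.089/2 = 0.5445
n/ν for A = 1.226/2 = 0.6130
Smallest n/ν is R → limiting reagent.
n(T) = (2/2) × 1.089 = 1.089 mol
mass = 1.089 × 256.95 = 279.8 g

280 g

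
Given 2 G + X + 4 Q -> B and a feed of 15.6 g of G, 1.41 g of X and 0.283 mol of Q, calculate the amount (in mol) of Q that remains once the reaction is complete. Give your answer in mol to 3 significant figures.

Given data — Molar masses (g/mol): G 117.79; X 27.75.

0.0798 mol

n(G) = 15.60 / 117.79 = 0.1324 mol
n(X) = 1.410 / 27.75 = 0.05081 mol
n(Q) = 0.2830 mol
n/ν → G: 0.06620, X: 0.05081, Q: 0.07075; X is limiting.
Q consumed = (4/1) × 0.05081 = 0.2032 mol
Q remaining = 0.2830 − 0.2032 = 0.07980 mol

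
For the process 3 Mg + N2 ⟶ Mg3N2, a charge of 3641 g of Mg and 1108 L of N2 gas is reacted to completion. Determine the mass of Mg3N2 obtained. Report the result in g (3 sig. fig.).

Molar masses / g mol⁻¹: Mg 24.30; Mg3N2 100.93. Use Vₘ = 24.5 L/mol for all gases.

4560 g

n(Mg) = 3641 / 24.30 = 149.8 mol
n(N2) = 1108 / 24.5 = 45.22 mol
n/ν for Mg = 149.8/3 = 49.93
n/ν for N2 = 45.22/1 = 45.22
Smallest n/ν is N2 → limiting reagent.
n(Mg3N2) = (1/1) × 45.22 = 45.22 mol
mass = 45.22 × 100.93 = 4564 g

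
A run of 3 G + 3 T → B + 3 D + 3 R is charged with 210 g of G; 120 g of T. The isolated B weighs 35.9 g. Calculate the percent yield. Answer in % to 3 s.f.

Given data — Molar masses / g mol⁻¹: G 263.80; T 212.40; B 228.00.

n(G) = 210.0 / 263.80 = 0.7961 mol
n(T) = 120.0 / 212.40 = 0.5650 mol
n/ν for G = 0.7961/3 = 0.2654
n/ν for T = 0.5650/3 = 0.1883
Smallest n/ν is T → limiting reagent.
theoretical n(B) = (1/3) × 0.5650 = 0.1883 mol → 42.93 g
% yield = 35.9 / 42.93 × 100 = 83.62 %

83.6 %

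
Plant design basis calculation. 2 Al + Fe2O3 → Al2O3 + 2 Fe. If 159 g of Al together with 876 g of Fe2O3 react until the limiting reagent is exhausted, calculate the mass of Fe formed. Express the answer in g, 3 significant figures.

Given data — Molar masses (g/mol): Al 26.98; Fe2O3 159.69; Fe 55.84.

n(Al) = 159.0 / 26.98 = 5.893 mol
n(Fe2O3) = 876.0 / 159.69 = 5.486 mol
n/ν for Al = 5.893/2 = 2.947
n/ν for Fe2O3 = 5.486/1 = 5.486
Smallest n/ν is Al → limiting reagent.
n(Fe) = (2/2) × 5.893 = 5.893 mol
mass = 5.893 × 55.84 = 329.1 g

329 g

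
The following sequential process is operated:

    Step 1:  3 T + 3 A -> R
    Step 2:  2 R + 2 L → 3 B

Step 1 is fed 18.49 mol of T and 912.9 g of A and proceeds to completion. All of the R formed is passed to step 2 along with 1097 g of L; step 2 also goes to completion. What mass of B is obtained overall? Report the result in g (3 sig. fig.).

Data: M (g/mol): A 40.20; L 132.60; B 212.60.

Step 1:
n(T) = 18.49 mol
n(A) = 912.9 / 40.20 = 22.71 mol
n/ν → T: 6.163, A: 7.570; T is limiting.
n(R) produced = (1/3) × 18.49 = 6.163 mol
Step 2:
n(R) available = 6.163 mol
n(L) = 1097 / 132.60 = 8.273 mol
n/ν → R: 3.082, L: 4.137; R is limiting.
n(B) = (3/2) × 6.163 = 9.245 mol
mass = 9.245 × 212.60 = 1965 g

1970 g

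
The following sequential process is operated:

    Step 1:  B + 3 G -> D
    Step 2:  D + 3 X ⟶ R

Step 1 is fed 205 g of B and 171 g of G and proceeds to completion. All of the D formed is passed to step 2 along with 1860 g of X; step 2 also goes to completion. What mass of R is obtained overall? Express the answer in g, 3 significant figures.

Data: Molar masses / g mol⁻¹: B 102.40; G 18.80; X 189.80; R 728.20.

Step 1:
n(B) = 205.0 / 102.40 = 2.002 mol
n(G) = 171.0 / 18.80 = 9.096 mol
n/ν for B = 2.002/1 = 2.002
n/ν for G = 9.096/3 = 3.032
Smallest n/ν is B → limiting reagent.
n(D) produced = (1/1) × 2.002 = 2.002 mol
Step 2:
n(D) available = 2.002 mol
n(X) = 1860 / 189.80 = 9.800 mol
n/ν for D = 2.002/1 = 2.002
n/ν for X = 9.800/3 = 3.267
Smallest n/ν is D → limiting reagent.
n(R) = (1/1) × 2.002 = 2.002 mol
mass = 2.002 × 728.20 = 1458 g

1460 g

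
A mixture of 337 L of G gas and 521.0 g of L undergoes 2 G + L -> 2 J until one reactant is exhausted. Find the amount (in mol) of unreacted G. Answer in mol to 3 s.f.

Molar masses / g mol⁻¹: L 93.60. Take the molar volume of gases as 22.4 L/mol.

3.91 mol

n(G) = 337.0 / 22.4 = 15.04 mol
n(L) = 521.0 / 93.60 = 5.566 mol
n/ν for G = 15.04/2 = 7.520
n/ν for L = 5.566/1 = 5.566
Smallest n/ν is L → limiting reagent.
G consumed = (2/1) × 5.566 = 11.13 mol
G remaining = 15.04 − 11.13 = 3.910 mol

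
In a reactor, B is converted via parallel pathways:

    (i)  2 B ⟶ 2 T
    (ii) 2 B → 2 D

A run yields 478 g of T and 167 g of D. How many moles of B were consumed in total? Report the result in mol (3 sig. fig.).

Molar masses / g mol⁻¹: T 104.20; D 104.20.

6.19 mol

n(T) = 478 / 104.20 = 4.587 mol
n(D) = 167 / 104.20 = 1.603 mol
n(B) via (i) = (2/2)×4.587 = 4.587 mol
n(B) via (ii) = (2/2)×1.603 = 1.603 mol
total n(B) = 4.587 + 1.603 = 6.190 mol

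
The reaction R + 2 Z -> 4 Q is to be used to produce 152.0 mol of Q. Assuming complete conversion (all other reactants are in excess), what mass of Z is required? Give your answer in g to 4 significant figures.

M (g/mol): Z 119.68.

9096 g

n(Q) = 152.0 mol
n(Z) = (2/4) × 152.0 = 76.00 mol
mass = 76.00 × 119.68 = 9096 g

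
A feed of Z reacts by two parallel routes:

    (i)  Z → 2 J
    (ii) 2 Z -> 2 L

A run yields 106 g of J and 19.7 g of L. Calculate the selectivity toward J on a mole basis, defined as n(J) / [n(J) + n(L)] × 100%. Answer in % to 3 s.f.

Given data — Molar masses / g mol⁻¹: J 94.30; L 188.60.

91.5 %

n(J) = 106 / 94.30 = 1.124 mol
n(L) = 19.7 / 188.60 = 0.1045 mol
selectivity = 1.124/(1.124+0.1045) × 100 = 91.49 %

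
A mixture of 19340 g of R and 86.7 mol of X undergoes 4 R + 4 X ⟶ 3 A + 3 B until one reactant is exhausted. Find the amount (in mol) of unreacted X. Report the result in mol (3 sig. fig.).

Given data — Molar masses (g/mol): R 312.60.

24.8 mol

n(R) = 19340 / 312.60 = 61.87 mol
n(X) = 86.70 mol
n/ν for R = 61.87/4 = 15.47
n/ν for X = 86.70/4 = 21.68
Smallest n/ν is R → limiting reagent.
X consumed = (4/4) × 61.87 = 61.87 mol
X remaining = 86.70 − 61.87 = 24.83 mol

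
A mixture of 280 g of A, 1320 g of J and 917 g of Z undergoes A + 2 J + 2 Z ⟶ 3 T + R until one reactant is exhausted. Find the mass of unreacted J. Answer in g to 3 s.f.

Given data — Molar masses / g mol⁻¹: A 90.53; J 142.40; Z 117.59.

n(A) = 280.0 / 90.53 = 3.093 mol
n(J) = 1320 / 142.40 = 9.270 mol
n(Z) = 917.0 / 117.59 = 7.798 mol
n/ν for A = 3.093/1 = 3.093
n/ν for J = 9.270/2 = 4.635
n/ν for Z = 7.798/2 = 3.899
Smallest n/ν is A → limiting reagent.
J consumed = (2/1) × 3.093 = 6.186 mol
J remaining = 9.270 − 6.186 = 3.084 mol
mass = 3.084 × 142.40 = 439.2 g

439 g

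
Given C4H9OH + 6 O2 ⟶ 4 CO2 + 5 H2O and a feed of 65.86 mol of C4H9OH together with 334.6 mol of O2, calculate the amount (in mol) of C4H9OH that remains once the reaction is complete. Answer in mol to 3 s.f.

10.1 mol

n(C4H9OH) = 65.86 mol
n(O2) = 334.6 mol
n/ν for C4H9OH = 65.86/1 = 65.86
n/ν for O2 = 334.6/6 = 55.77
Smallest n/ν is O2 → limiting reagent.
C4H9OH consumed = (1/6) × 334.6 = 55.77 mol
C4H9OH remaining = 65.86 − 55.77 = 10.09 mol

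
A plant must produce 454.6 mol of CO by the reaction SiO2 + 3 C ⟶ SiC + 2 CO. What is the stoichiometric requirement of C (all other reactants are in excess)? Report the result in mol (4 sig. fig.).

n(CO) = 454.6 mol
n(C) = (3/2) × 454.6 = 681.9 mol

681.9 mol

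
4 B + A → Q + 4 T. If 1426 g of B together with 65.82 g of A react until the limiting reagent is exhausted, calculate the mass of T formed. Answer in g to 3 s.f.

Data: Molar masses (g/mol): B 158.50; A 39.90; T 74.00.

n(B) = 1426 / 158.50 = 8.997 mol
n(A) = 65.82 / 39.90 = 1.650 mol
n/ν for B = 8.997/4 = 2.249
n/ν for A = 1.650/1 = 1.650
Smallest n/ν is A → limiting reagent.
n(T) = (4/1) × 1.650 = 6.600 mol
mass = 6.600 × 74.00 = 488.4 g

488 g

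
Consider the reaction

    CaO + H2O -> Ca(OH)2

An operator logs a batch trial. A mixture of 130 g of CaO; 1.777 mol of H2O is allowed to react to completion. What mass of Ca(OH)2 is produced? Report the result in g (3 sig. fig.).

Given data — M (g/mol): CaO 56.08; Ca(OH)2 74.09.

132 g

n(CaO) = 130.0 / 56.08 = 2.318 mol
n(H2O) = 1.777 mol
n/ν → CaO: 2.318, H2O: 1.777; H2O is limiting.
n(Ca(OH)2) = (1/1) × 1.777 = 1.777 mol
mass = 1.777 × 74.09 = 131.7 g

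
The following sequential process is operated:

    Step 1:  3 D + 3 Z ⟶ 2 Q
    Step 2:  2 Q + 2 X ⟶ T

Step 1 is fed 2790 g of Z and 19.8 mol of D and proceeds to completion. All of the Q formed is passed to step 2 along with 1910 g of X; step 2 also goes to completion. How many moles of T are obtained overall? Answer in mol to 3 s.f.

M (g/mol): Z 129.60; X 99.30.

6.60 mol

Step 1:
n(Z) = 2790 / 129.60 = 21.53 mol
n(D) = 19.80 mol
n/ν for Z = 21.53/3 = 7.177
n/ν for D = 19.80/3 = 6.600
Smallest n/ν is D → limiting reagent.
n(Q) produced = (2/3) × 19.80 = 13.20 mol
Step 2:
n(Q) available = 13.20 mol
n(X) = 1910 / 99.30 = 19.23 mol
n/ν for Q = 13.20/2 = 6.600
n/ν for X = 19.23/2 = 9.615
Smallest n/ν is Q → limiting reagent.
n(T) = (1/2) × 13.20 = 6.600 mol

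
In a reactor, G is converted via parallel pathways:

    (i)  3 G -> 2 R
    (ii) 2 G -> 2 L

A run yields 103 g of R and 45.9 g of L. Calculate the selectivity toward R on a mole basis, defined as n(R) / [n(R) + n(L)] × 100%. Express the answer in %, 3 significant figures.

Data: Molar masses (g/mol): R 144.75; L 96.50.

59.9 %

n(R) = 103 / 144.75 = 0.7116 mol
n(L) = 45.9 / 96.50 = 0.4756 mol
selectivity = 0.7116/(0.7116+0.4756) × 100 = 59.94 %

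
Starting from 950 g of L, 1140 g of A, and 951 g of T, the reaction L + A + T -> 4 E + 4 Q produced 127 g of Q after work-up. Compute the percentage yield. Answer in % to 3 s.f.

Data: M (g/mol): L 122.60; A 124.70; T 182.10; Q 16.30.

37.3 %

n(L) = 950.0 / 122.60 = 7.749 mol
n(A) = 1140 / 124.70 = 9.142 mol
n(T) = 951.0 / 182.10 = 5.222 mol
n/ν for L = 7.749/1 = 7.749
n/ν for A = 9.142/1 = 9.142
n/ν for T = 5.222/1 = 5.222
Smallest n/ν is T → limiting reagent.
theoretical n(Q) = (4/1) × 5.222 = 20.89 mol → 340.5 g
% yield = 127 / 340.5 × 100 = 37.30 %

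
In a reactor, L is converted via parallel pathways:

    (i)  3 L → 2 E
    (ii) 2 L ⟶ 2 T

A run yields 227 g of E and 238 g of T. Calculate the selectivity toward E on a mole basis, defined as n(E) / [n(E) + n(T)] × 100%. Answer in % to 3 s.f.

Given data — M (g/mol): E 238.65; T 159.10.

38.9 %

n(E) = 227 / 238.65 = 0.9512 mol
n(T) = 238 / 159.10 = 1.496 mol
selectivity = 0.9512/(0.9512+1.496) × 100 = 38.87 %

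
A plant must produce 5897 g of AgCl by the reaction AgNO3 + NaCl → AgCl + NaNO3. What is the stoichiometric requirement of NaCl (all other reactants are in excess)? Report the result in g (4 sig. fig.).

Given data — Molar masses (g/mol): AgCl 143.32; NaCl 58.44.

n(AgCl) = 5897 / 143.32 = 41.15 mol
n(NaCl) = (1/1) × 41.15 = 41.15 mol
mass = 41.15 × 58.44 = 2405 g

2405 g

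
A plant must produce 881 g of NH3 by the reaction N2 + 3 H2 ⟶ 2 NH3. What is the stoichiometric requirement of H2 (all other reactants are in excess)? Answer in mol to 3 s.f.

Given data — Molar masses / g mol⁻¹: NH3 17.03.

77.6 mol

n(NH3) = 881 / 17.03 = 51.73 mol
n(H2) = (3/2) × 51.73 = 77.60 mol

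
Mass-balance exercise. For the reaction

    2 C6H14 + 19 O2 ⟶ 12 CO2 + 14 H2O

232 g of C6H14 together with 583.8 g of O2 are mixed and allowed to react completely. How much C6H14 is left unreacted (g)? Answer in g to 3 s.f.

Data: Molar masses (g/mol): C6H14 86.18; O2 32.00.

66.5 g

n(C6H14) = 232.0 / 86.18 = 2.692 mol
n(O2) = 583.8 / 32.00 = 18.24 mol
n/ν for C6H14 = 2.692/2 = 1.346
n/ν for O2 = 18.24/19 = 0.9600
Smallest n/ν is O2 → limiting reagent.
C6H14 consumed = (2/19) × 18.24 = 1.920 mol
C6H14 remaining = 2.692 − 1.920 = 0.7720 mol
mass = 0.7720 × 86.18 = 66.53 g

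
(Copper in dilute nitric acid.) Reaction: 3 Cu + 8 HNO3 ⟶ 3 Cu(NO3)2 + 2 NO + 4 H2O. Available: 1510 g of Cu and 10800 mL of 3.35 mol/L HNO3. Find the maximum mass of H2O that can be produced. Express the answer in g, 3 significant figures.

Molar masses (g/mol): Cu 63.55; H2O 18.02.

326 g

n(Cu) = 1510 / 63.55 = 23.76 mol
n(HNO3) = 3.35 × 10800/1000 = 36.18 mol
n/ν → Cu: 7.920, HNO3: 4.523; HNO3 is limiting.
n(H2O) = (4/8) × 36.18 = 18.09 mol
mass = 18.09 × 18.02 = 326.0 g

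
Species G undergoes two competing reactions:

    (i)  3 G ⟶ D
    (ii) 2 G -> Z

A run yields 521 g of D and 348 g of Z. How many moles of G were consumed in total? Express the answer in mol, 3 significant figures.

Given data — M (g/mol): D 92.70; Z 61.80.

n(D) = 521 / 92.70 = 5.620 mol
n(Z) = 348 / 61.80 = 5.631 mol
n(G) via (i) = (3/1)×5.620 = 16.86 mol
n(G) via (ii) = (2/1)×5.631 = 11.26 mol
total n(G) = 16.86 + 11.26 = 28.12 mol

28.1 mol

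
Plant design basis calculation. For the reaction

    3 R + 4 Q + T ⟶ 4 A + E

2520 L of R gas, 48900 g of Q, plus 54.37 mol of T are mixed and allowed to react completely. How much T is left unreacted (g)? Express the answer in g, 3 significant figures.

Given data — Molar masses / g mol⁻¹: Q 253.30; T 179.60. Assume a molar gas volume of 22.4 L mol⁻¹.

3030 g

n(R) = 2520 / 22.4 = 112.5 mol
n(Q) = 48900 / 253.30 = 193.1 mol
n(T) = 54.37 mol
n/ν → R: 37.50, Q: 48.28, T: 54.37; R is limiting.
T consumed = (1/3) × 112.5 = 37.50 mol
T remaining = 54.37 − 37.50 = 16.87 mol
mass = 16.87 × 179.60 = 3030 g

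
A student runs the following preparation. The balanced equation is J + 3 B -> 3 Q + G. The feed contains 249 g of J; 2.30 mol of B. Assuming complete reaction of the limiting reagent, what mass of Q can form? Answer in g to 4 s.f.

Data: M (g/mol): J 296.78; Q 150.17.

n(J) = 249.0 / 296.78 = 0.8390 mol
n(B) = 2.300 mol
n/ν for J = 0.8390/1 = 0.8390
n/ν for B = 2.300/3 = 0.7667
Smallest n/ν is B → limiting reagent.
n(Q) = (3/3) × 2.300 = 2.300 mol
mass = 2.300 × 150.17 = 345.4 g

345.4 g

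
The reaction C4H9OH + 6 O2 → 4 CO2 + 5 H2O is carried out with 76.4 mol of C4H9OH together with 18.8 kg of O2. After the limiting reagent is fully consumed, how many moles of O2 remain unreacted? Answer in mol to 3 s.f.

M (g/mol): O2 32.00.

n(C4H9OH) = 76.40 mol
n(O2) = 18.80×1000 / 32.00 = 587.5 mol
n/ν for C4H9OH = 76.40/1 = 76.40
n/ν for O2 = 587.5/6 = 97.92
Smallest n/ν is C4H9OH → limiting reagent.
O2 consumed = (6/1) × 76.40 = 458.4 mol
O2 remaining = 587.5 − 458.4 = 129.1 mol

129 mol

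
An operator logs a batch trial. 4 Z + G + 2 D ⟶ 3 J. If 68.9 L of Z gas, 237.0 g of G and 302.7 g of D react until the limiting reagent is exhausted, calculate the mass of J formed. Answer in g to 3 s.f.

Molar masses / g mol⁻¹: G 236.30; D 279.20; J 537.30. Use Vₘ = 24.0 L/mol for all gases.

n(Z) = 68.90 / 24.0 = 2.871 mol
n(G) = 237.0 / 236.30 = 1.003 mol
n(D) = 302.7 / 279.20 = 1.084 mol
n/ν for Z = 2.871/4 = 0.7178
n/ν for G = 1.003/1 = 1.003
n/ν for D = 1.084/2 = 0.5420
Smallest n/ν is D → limiting reagent.
n(J) = (3/2) × 1.084 = 1.626 mol
mass = 1.626 × 537.30 = 873.6 g

874 g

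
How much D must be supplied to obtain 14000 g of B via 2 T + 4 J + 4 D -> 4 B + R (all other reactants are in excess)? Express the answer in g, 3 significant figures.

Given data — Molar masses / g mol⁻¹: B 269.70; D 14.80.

768 g

n(B) = 14000 / 269.70 = 51.91 mol
n(D) = (4/4) × 51.91 = 51.91 mol
mass = 51.91 × 14.80 = 768.3 g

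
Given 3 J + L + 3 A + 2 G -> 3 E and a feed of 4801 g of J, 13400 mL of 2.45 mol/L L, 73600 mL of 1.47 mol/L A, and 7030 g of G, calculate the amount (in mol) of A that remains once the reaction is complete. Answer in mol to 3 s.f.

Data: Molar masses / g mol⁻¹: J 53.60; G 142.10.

34.0 mol

n(J) = 4801 / 53.60 = 89.57 mol
n(L) = 2.45 × 13400/1000 = 32.83 mol
n(A) = 1.47 × 73600/1000 = 108.2 mol
n(G) = 7030 / 142.10 = 49.47 mol
n/ν → J: 29.86, L: 32.83, A: 36.07, G: 24.74; G is limiting.
A consumed = (3/2) × 49.47 = 74.21 mol
A remaining = 108.2 − 74.21 = 33.99 mol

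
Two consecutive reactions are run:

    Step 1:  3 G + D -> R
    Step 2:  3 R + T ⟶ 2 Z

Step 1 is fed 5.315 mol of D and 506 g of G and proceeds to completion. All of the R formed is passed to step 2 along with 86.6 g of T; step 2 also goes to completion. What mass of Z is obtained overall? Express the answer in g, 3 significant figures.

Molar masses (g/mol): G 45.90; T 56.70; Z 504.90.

1240 g

Step 1:
n(D) = 5.315 mol
n(G) = 506.0 / 45.90 = 11.02 mol
n/ν → D: 5.315, G: 3.673; G is limiting.
n(R) produced = (1/3) × 11.02 = 3.673 mol
Step 2:
n(R) available = 3.673 mol
n(T) = 86.60 / 56.70 = 1.527 mol
n/ν → R: 1.224, T: 1.527; R is limiting.
n(Z) = (2/3) × 3.673 = 2.449 mol
mass = 2.449 × 504.90 = 1237 g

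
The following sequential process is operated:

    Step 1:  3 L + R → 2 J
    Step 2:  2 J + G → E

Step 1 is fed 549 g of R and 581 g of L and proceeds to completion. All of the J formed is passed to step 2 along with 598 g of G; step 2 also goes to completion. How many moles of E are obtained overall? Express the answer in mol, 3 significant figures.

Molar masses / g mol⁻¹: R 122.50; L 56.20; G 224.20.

Step 1:
n(R) = 549.0 / 122.50 = 4.482 mol
n(L) = 581.0 / 56.20 = 10.34 mol
n/ν for R = 4.482/1 = 4.482
n/ν for L = 10.34/3 = 3.447
Smallest n/ν is L → limiting reagent.
n(J) produced = (2/3) × 10.34 = 6.893 mol
Step 2:
n(J) available = 6.893 mol
n(G) = 598.0 / 224.20 = 2.667 mol
n/ν for J = 6.893/2 = 3.447
n/ν for G = 2.667/1 = 2.667
Smallest n/ν is G → limiting reagent.
n(E) = (1/1) × 2.667 = 2.667 mol

2.67 mol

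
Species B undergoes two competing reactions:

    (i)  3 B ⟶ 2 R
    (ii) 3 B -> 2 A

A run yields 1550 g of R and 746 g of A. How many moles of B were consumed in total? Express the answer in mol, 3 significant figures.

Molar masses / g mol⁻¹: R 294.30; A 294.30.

n(R) = 1550 / 294.30 = 5.267 mol
n(A) = 746 / 294.30 = 2.535 mol
n(B) via (i) = (3/2)×5.267 = 7.901 mol
n(B) via (ii) = (3/2)×2.535 = 3.803 mol
total n(B) = 7.901 + 3.803 = 11.70 mol

11.7 mol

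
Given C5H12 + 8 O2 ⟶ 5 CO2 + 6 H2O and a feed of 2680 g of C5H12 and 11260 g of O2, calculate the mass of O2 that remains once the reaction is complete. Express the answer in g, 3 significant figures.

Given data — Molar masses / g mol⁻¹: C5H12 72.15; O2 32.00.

n(C5H12) = 2680 / 72.15 = 37.14 mol
n(O2) = 11260 / 32.00 = 351.9 mol
n/ν → C5H12: 37.14, O2: 43.99; C5H12 is limiting.
O2 consumed = (8/1) × 37.14 = 297.1 mol
O2 remaining = 351.9 − 297.1 = 54.80 mol
mass = 54.80 × 32.00 = 1754 g

1750 g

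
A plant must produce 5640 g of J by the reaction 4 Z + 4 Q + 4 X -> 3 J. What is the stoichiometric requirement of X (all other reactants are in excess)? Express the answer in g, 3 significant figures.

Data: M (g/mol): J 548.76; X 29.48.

n(J) = 5640 / 548.76 = 10.28 mol
n(X) = (4/3) × 10.28 = 13.71 mol
mass = 13.71 × 29.48 = 404.2 g

404 g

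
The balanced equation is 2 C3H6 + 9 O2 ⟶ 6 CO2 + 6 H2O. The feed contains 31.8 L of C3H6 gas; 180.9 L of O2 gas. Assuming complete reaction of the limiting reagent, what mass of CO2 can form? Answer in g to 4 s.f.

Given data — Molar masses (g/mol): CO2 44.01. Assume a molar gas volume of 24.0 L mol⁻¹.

n(C3H6) = 31.80 / 24.0 = 1.325 mol
n(O2) = 180.9 / 24.0 = 7.538 mol
n/ν → C3H6: 0.6625, O2: 0.8376; C3H6 is limiting.
n(CO2) = (6/2) × 1.325 = 3.975 mol
mass = 3.975 × 44.01 = 174.9 g

174.9 g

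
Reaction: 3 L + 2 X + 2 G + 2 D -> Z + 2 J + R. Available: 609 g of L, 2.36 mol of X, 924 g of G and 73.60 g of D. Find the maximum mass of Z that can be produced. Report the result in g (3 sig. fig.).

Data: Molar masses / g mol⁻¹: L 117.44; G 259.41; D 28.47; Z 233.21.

275 g

n(L) = 609.0 / 117.44 = 5.186 mol
n(X) = 2.360 mol
n(G) = 924.0 / 259.41 = 3.562 mol
n(D) = 73.60 / 28.47 = 2.585 mol
n/ν for L = 5.186/3 = 1.729
n/ν for X = 2.360/2 = 1.180
n/ν for G = 3.562/2 = 1.781
n/ν for D = 2.585/2 = 1.293
Smallest n/ν is X → limiting reagent.
n(Z) = (1/2) × 2.360 = 1.180 mol
mass = 1.180 × 233.21 = 275.2 g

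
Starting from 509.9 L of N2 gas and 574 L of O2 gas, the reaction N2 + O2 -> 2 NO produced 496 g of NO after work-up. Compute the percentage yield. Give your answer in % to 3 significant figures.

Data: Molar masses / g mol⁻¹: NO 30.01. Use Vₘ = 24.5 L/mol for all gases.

39.7 %

n(N2) = 509.9 / 24.5 = 20.81 mol
n(O2) = 574.0 / 24.5 = 23.43 mol
n/ν → N2: 20.81, O2: 23.43; N2 is limiting.
theoretical n(NO) = (2/1) × 20.81 = 41.62 mol → 1249 g
% yield = 496 / 1249 × 100 = 39.71 %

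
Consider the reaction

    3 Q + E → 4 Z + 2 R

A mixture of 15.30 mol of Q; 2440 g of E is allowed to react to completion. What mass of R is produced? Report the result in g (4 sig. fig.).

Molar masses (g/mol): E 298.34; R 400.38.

4084 g

n(Q) = 15.30 mol
n(E) = 2440 / 298.34 = 8.179 mol
n/ν for Q = 15.30/3 = 5.100
n/ν for E = 8.179/1 = 8.179
Smallest n/ν is Q → limiting reagent.
n(R) = (2/3) × 15.30 = 10.20 mol
mass = 10.20 × 400.38 = 4084 g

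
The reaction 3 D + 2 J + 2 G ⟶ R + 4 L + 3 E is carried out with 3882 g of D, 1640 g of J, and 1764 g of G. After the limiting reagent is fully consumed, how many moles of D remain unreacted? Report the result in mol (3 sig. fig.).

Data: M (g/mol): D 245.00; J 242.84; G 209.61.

5.71 mol

n(D) = 3882 / 245.00 = 15.84 mol
n(J) = 1640 / 242.84 = 6.753 mol
n(G) = 1764 / 209.61 = 8.416 mol
n/ν for D = 15.84/3 = 5.280
n/ν for J = 6.753/2 = 3.377
n/ν for G = 8.416/2 = 4.208
Smallest n/ν is J → limiting reagent.
D consumed = (3/2) × 6.753 = 10.13 mol
D remaining = 15.84 − 10.13 = 5.710 mol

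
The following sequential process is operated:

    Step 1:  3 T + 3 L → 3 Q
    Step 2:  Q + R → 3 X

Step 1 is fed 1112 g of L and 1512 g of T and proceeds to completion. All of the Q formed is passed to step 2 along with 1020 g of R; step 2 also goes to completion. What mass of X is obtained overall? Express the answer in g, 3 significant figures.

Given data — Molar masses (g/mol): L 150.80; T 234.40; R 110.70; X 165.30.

3200 g

Step 1:
n(L) = 1112 / 150.80 = 7.374 mol
n(T) = 1512 / 234.40 = 6.451 mol
n/ν for L = 7.374/3 = 2.458
n/ν for T = 6.451/3 = 2.150
Smallest n/ν is T → limiting reagent.
n(Q) produced = (3/3) × 6.451 = 6.451 mol
Step 2:
n(Q) available = 6.451 mol
n(R) = 1020 / 110.70 = 9.214 mol
n/ν for Q = 6.451/1 = 6.451
n/ν for R = 9.214/1 = 9.214
Smallest n/ν is Q → limiting reagent.
n(X) = (3/1) × 6.451 = 19.35 mol
mass = 19.35 × 165.30 = 3199 g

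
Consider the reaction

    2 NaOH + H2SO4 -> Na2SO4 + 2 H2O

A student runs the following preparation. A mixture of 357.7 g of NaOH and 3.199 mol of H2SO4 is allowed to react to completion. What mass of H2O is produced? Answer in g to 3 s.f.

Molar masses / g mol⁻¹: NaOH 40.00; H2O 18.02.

n(NaOH) = 357.7 / 40.00 = 8.943 mol
n(H2SO4) = 3.199 mol
n/ν for NaOH = 8.943/2 = 4.472
n/ν for H2SO4 = 3.199/1 = 3.199
Smallest n/ν is H2SO4 → limiting reagent.
n(H2O) = (2/1) × 3.199 = 6.398 mol
mass = 6.398 × 18.02 = 115.3 g

115 g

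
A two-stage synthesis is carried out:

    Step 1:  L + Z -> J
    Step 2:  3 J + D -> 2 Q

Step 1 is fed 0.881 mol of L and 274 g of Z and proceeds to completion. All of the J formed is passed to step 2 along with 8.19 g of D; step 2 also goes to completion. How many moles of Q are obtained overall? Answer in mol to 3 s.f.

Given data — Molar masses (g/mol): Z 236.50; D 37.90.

0.432 mol

Step 1:
n(L) = 0.8810 mol
n(Z) = 274.0 / 236.50 = 1.159 mol
n/ν for L = 0.8810/1 = 0.8810
n/ν for Z = 1.159/1 = 1.159
Smallest n/ν is L → limiting reagent.
n(J) produced = (1/1) × 0.8810 = 0.8810 mol
Step 2:
n(J) available = 0.8810 mol
n(D) = 8.190 / 37.90 = 0.2161 mol
n/ν for J = 0.8810/3 = 0.2937
n/ν for D = 0.2161/1 = 0.2161
Smallest n/ν is D → limiting reagent.
n(Q) = (2/1) × 0.2161 = 0.4322 mol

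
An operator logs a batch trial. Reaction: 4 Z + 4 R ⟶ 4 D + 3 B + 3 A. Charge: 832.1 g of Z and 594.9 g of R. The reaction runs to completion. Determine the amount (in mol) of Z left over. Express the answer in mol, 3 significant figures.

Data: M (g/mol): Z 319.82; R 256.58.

0.283 mol

n(Z) = 832.1 / 319.82 = 2.602 mol
n(R) = 594.9 / 256.58 = 2.319 mol
n/ν for Z = 2.602/4 = 0.6505
n/ν for R = 2.319/4 = 0.5798
Smallest n/ν is R → limiting reagent.
Z consumed = (4/4) × 2.319 = 2.319 mol
Z remaining = 2.602 − 2.319 = 0.2830 mol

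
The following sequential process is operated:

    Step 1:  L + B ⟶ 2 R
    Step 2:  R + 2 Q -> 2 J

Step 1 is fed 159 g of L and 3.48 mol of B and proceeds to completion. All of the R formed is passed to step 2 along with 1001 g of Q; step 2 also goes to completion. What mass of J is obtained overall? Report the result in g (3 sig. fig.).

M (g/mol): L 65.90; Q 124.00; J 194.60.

Step 1:
n(L) = 159.0 / 65.90 = 2.413 mol
n(B) = 3.480 mol
n/ν for L = 2.413/1 = 2.413
n/ν for B = 3.480/1 = 3.480
Smallest n/ν is L → limiting reagent.
n(R) produced = (2/1) × 2.413 = 4.826 mol
Step 2:
n(R) available = 4.826 mol
n(Q) = 1001 / 124.00 = 8.073 mol
n/ν for R = 4.826/1 = 4.826
n/ν for Q = 8.073/2 = 4.037
Smallest n/ν is Q → limiting reagent.
n(J) = (2/2) × 8.073 = 8.073 mol
mass = 8.073 × 194.60 = 1571 g

1570 g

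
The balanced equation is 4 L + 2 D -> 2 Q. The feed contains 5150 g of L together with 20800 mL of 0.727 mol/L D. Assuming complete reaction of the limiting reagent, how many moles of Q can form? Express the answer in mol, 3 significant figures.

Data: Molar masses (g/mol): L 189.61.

n(L) = 5150 / 189.61 = 27.16 mol
n(D) = 0.727 × 20800/1000 = 15.12 mol
n/ν for L = 27.16/4 = 6.790
n/ν for D = 15.12/2 = 7.560
Smallest n/ν is L → limiting reagent.
n(Q) = (2/4) × 27.16 = 13.58 mol

13.6 mol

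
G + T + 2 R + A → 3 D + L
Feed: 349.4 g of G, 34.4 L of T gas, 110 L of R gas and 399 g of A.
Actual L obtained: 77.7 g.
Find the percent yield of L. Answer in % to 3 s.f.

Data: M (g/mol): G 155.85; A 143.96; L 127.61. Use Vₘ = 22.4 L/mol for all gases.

n(G) = 349.4 / 155.85 = 2.242 mol
n(T) = 34.40 / 22.4 = 1.536 mol
n(R) = 110.0 / 22.4 = 4.911 mol
n(A) = 399.0 / 143.96 = 2.772 mol
n/ν for G = 2.242/1 = 2.242
n/ν for T = 1.536/1 = 1.536
n/ν for R = 4.911/2 = 2.456
n/ν for A = 2.772/1 = 2.772
Smallest n/ν is T → limiting reagent.
theoretical n(L) = (1/1) × 1.536 = 1.536 mol → 196.0 g
% yield = 77.7 / 196.0 × 100 = 39.64 %

39.6 %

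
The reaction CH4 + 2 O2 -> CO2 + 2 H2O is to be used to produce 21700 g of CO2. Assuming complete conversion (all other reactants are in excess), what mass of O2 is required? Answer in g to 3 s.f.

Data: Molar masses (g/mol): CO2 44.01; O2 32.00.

n(CO2) = 21700 / 44.01 = 493.1 mol
n(O2) = (2/1) × 493.1 = 986.2 mol
mass = 986.2 × 32.00 = 31560 g

31600 g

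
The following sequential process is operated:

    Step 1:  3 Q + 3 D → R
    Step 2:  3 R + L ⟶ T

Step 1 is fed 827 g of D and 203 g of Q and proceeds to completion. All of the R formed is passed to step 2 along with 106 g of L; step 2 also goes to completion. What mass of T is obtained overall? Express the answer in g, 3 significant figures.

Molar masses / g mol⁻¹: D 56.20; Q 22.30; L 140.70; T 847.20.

Step 1:
n(D) = 827.0 / 56.20 = 14.72 mol
n(Q) = 203.0 / 22.30 = 9.103 mol
n/ν for D = 14.72/3 = 4.907
n/ν for Q = 9.103/3 = 3.034
Smallest n/ν is Q → limiting reagent.
n(R) produced = (1/3) × 9.103 = 3.034 mol
Step 2:
n(R) available = 3.034 mol
n(L) = 106.0 / 140.70 = 0.7534 mol
n/ν for R = 3.034/3 = 1.011
n/ν for L = 0.7534/1 = 0.7534
Smallest n/ν is L → limiting reagent.
n(T) = (1/1) × 0.7534 = 0.7534 mol
mass = 0.7534 × 847.20 = 638.3 g

638 g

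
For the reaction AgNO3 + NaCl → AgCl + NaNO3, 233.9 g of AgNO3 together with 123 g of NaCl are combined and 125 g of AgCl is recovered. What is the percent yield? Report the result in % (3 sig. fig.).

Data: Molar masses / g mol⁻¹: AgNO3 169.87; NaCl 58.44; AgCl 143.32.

63.3 %

n(AgNO3) = 233.9 / 169.87 = 1.377 mol
n(NaCl) = 123.0 / 58.44 = 2.105 mol
n/ν for AgNO3 = 1.377/1 = 1.377
n/ν for NaCl = 2.105/1 = 2.105
Smallest n/ν is AgNO3 → limiting reagent.
theoretical n(AgCl) = (1/1) × 1.377 = 1.377 mol → 197.4 g
% yield = 125 / 197.4 × 100 = 63.32 %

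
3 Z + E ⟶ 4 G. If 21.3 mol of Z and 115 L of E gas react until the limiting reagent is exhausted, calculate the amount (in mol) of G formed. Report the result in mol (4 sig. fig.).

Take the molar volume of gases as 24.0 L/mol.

19.17 mol

n(Z) = 21.30 mol
n(E) = 115.0 / 24.0 = 4.792 mol
n/ν for Z = 21.30/3 = 7.100
n/ν for E = 4.792/1 = 4.792
Smallest n/ν is E → limiting reagent.
n(G) = (4/1) × 4.792 = 19.17 mol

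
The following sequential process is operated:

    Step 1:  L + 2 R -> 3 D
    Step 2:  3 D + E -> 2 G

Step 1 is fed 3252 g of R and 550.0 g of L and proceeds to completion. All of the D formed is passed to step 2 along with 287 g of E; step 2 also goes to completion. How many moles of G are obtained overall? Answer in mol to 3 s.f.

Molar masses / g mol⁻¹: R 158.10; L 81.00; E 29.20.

13.6 mol

Step 1:
n(R) = 3252 / 158.10 = 20.57 mol
n(L) = 550.0 / 81.00 = 6.790 mol
n/ν → R: 10.29, L: 6.790; L is limiting.
n(D) produced = (3/1) × 6.790 = 20.37 mol
Step 2:
n(D) available = 20.37 mol
n(E) = 287.0 / 29.20 = 9.829 mol
n/ν → D: 6.790, E: 9.829; D is limiting.
n(G) = (2/3) × 20.37 = 13.58 mol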